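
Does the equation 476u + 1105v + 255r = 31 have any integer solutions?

no

gcd(1105, 476) = 17.
gcd(17, 255) = 17.
17 does not divide 31 (remainder 14), so no integer solutions.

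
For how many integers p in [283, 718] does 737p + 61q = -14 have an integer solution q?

gcd(737, 61) = 1  (737 = 12×61 + 5, 61 = 12×5 + 1, 5 = 5×1).
Back-substituting, 737×(-12) + 61×(145) = 1.
Scale by -14: particular solution (168, -2030); reduce p mod 61: (46, -556).
General solution: p = 46 + 61t, q = -556 - 737t for integer t.
283 ≤ 46 + 61t ≤ 718 gives t ∈ [4, 11], which is 8 values.

8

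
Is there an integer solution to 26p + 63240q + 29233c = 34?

gcd(63240, 26) = 2.
gcd(2, 29233) = 1.
1 divides 34, so integer solutions exist.

yes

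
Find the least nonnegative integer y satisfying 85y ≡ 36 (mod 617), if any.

269

gcd(617, 85) = 1  (617 = 7*85 + 22, 85 = 3*22 + 19, 22 = 1*19 + 3, 19 = 6*3 + 1, 3 = 3*1).
1 divides 36, so solutions exist.
Back-substituting, 85*(196) + 617*(-27) = 1.
So 85*(196) ≡ 1 (mod 617); multiply by 36: y ≡ 7056 (mod 617).
Smallest nonnegative: y = 7056 mod 617 = 269.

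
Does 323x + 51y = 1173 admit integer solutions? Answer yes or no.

yes

gcd(323, 51):
  323 = 6×51 + 17
  51 = 3×17
so gcd(323, 51) = 17.
17 divides 1173, so integer solutions exist.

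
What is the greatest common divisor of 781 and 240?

1

gcd(781, 240):
  781 = 3*240 + 61
  240 = 3*61 + 57
  61 = 1*57 + 4
  57 = 14*4 + 1
  4 = 4*1
so gcd(781, 240) = 1.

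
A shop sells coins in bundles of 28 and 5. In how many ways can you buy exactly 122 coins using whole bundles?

Need nonnegative integers with 28j + 5k = 122.
gcd(28, 5) = 1, and 28·(2) + 5·(-11) = 1.
So (j₀, k₀) = (244, -1342); general j = 244 + 5t, k = -1342 - 28t.
j ≥ 0 ⇒ t ≥ -48; k ≥ 0 ⇒ t ≤ -48. That's 1 value of t.

1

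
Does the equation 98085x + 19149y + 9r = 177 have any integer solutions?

gcd(98085, 19149):
  98085 = 5·19149 + 2340
  19149 = 8·2340 + 429
  2340 = 5·429 + 195
  429 = 2·195 + 39
  195 = 5·39
so gcd(98085, 19149) = 39.
gcd(39, 9) = 3.
3 divides 177, so integer solutions exist.

yes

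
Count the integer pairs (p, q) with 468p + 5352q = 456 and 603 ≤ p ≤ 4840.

10

gcd(5352, 468) = 12.
By Bézout, 468×(183) + 5352×(-16) = 12.
Particular solution: (264, -23).
General solution: p = 264 + 446t, q = -23 - 39t for integer t.
603 ≤ 264 + 446t ≤ 4840 gives t ∈ [1, 10], which is 10 values.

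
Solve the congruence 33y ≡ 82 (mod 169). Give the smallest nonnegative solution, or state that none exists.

gcd(169, 33) = 1.
1 divides 82, so solutions exist.
By Bézout, 33*(41) + 169*(-8) = 1.
So 33*(41) ≡ 1 (mod 169); multiply by 82: y ≡ 3362 (mod 169).
Smallest nonnegative: y = 3362 mod 169 = 151.

151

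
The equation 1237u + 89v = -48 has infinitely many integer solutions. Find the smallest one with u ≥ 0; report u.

35

gcd(1237, 89) = 1.
1 divides -48, so solutions exist.
By Bézout, 1237*(-10) + 89*(139) = 1.
Scale by -48/1 = -48: (u₀, v₀) = (480, -6672).
General solution: u = 480 + 89t, v = -6672 - 1237t for integer t.
u ≥ 0: smallest is 480 mod 89 = 35 (at t = -5), with v = -487.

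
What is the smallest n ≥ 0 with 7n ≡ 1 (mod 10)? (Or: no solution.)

3

gcd(10, 7) = 1.
1 divides 1, so solutions exist.
By Bézout, 7×(3) + 10×(-2) = 1.
So 7×(3) ≡ 1 (mod 10); multiply by 1: n ≡ 3 (mod 10).
Smallest nonnegative: n = 3 mod 10 = 3.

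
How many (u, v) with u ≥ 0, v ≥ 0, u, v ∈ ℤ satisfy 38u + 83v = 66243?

21

gcd(83, 38):
  83 = 2×38 + 7
  38 = 5×7 + 3
  7 = 2×3 + 1
  3 = 3×1
so gcd(83, 38) = 1.
Back-substitute for Bézout coefficients:
  1 = 7 - 2×3
  ... = 38×(-24) + 83×(11)
Scale by 66243: one solution is (-1589832, 728673). Reduce u mod 83: (33, 783).
General: u = 33 + 83t, v = 783 - 38t.
u ≥ 0 ⇒ t ≥ 0; v ≥ 0 ⇒ t ≤ 20. So t ∈ [0, 20]: 21 solutions.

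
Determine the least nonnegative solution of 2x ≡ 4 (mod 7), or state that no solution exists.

2

gcd(7, 2) = 1  (7 = 3*2 + 1, 2 = 2*1).
1 divides 4, so solutions exist.
Back-substituting, 2*(-3) + 7*(1) = 1.
So 2*(-3) ≡ 1 (mod 7); multiply by 4: x ≡ -12 (mod 7).
Smallest nonnegative: x = -12 mod 7 = 2.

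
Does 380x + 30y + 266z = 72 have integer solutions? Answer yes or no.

yes

gcd(380, 30) = 10.
gcd(10, 266) = 2.
2 divides 72, so integer solutions exist.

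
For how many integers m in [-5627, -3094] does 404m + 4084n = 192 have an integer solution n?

gcd(4084, 404):
  4084 = 10·404 + 44
  404 = 9·44 + 8
  44 = 5·8 + 4
  8 = 2·4
so gcd(4084, 404) = 4.
Back-substitute for Bézout coefficients:
  4 = 44 - 5·8
  ... = 404·(-465) + 4084·(46)
Scale by 48: particular solution (-22320, 2208); reduce m mod 1021: (142, -14).
General solution: m = 142 + 1021t, n = -14 - 101t for integer t.
-5627 ≤ 142 + 1021t ≤ -3094 gives t ∈ [-5, -4], which is 2 values.

2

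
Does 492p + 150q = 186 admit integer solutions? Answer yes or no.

yes

gcd(492, 150):
  492 = 3*150 + 42
  150 = 3*42 + 24
  42 = 1*24 + 18
  24 = 1*18 + 6
  18 = 3*6
so gcd(492, 150) = 6.
6 divides 186, so integer solutions exist.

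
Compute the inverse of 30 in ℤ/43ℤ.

gcd(43, 30) = 1  (43 = 1·30 + 13, 30 = 2·13 + 4, 13 = 3·4 + 1, 4 = 4·1).
Back-substituting, 30·(-10) + 43·(7) = 1.
So 30·-10 ≡ 1 (mod 43), and -10 mod 43 = 33.

33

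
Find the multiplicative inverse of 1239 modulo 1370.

1119

gcd(1370, 1239) = 1.
By Bézout, 1239*(-251) + 1370*(227) = 1.
So 1239*-251 ≡ 1 (mod 1370), and -251 mod 1370 = 1119.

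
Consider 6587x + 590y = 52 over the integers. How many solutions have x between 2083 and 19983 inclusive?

30

gcd(6587, 590):
  6587 = 11×590 + 97
  590 = 6×97 + 8
  97 = 12×8 + 1
  8 = 8×1
so gcd(6587, 590) = 1.
Back-substitute for Bézout coefficients:
  1 = 97 - 12×8
  ... = 6587×(73) + 590×(-815)
Scale by 52: particular solution (3796, -42380); reduce x mod 590: (256, -2858).
General solution: x = 256 + 590t, y = -2858 - 6587t for integer t.
2083 ≤ 256 + 590t ≤ 19983 gives t ∈ [4, 33], which is 30 values.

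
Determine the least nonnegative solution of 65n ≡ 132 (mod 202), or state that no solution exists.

30

gcd(202, 65) = 1  (202 = 3·65 + 7, 65 = 9·7 + 2, 7 = 3·2 + 1, 2 = 2·1).
1 divides 132, so solutions exist.
Back-substituting, 65·(-87) + 202·(28) = 1.
So 65·(-87) ≡ 1 (mod 202); multiply by 132: n ≡ -11484 (mod 202).
Smallest nonnegative: n = -11484 mod 202 = 30.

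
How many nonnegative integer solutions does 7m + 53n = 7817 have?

gcd(53, 7) = 1.
By Bézout, 7*(-15) + 53*(2) = 1.
One solution: (34, 143).
General: m = 34 + 53t, n = 143 - 7t.
m ≥ 0 ⇒ t ≥ 0; n ≥ 0 ⇒ t ≤ 20. So t ∈ [0, 20]: 21 solutions.

21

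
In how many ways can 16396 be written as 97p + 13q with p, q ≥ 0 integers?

13

gcd(97, 13) = 1  (97 = 7*13 + 6, 13 = 2*6 + 1, 6 = 6*1).
Back-substituting, 97*(-2) + 13*(15) = 1.
Scale by 16396: one solution is (-32792, 245940). Reduce p mod 13: (7, 1209).
General: p = 7 + 13t, q = 1209 - 97t.
p ≥ 0 ⇒ t ≥ 0; q ≥ 0 ⇒ t ≤ 12. So t ∈ [0, 12]: 13 solutions.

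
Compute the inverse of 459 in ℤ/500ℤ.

gcd(500, 459):
  500 = 1*459 + 41
  459 = 11*41 + 8
  41 = 5*8 + 1
  8 = 8*1
so gcd(500, 459) = 1.
Back-substitute for Bézout coefficients:
  1 = 41 - 5*8
  ... = 459*(-61) + 500*(56)
So 459*-61 ≡ 1 (mod 500), and -61 mod 500 = 439.

439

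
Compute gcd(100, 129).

gcd(129, 100):
  129 = 1*100 + 29
  100 = 3*29 + 13
  29 = 2*13 + 3
  13 = 4*3 + 1
  3 = 3*1
so gcd(129, 100) = 1.

1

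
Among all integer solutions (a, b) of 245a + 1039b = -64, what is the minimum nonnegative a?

gcd(1039, 245) = 1  (1039 = 4·245 + 59, 245 = 4·59 + 9, 59 = 6·9 + 5, 9 = 1·5 + 4, 5 = 1·4 + 1, 4 = 4·1).
1 divides -64, so solutions exist.
Back-substituting, 245·(-229) + 1039·(54) = 1.
Scale by -64/1 = -64: (a₀, b₀) = (14656, -3456).
General solution: a = 14656 + 1039t, b = -3456 - 245t for integer t.
a ≥ 0: smallest is 14656 mod 1039 = 110 (at t = -14), with b = -26.

110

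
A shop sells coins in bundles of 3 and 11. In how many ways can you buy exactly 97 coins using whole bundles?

3

Need nonnegative integers with 3j + 11k = 97.
gcd(3, 11) = 1, and 3·(4) + 11·(-1) = 1.
So (j₀, k₀) = (388, -97); general j = 388 + 11t, k = -97 - 3t.
j ≥ 0 ⇒ t ≥ -35; k ≥ 0 ⇒ t ≤ -33. That's 3 values of t.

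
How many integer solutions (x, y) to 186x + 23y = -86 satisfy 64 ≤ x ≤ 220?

7

gcd(186, 23):
  186 = 8*23 + 2
  23 = 11*2 + 1
  2 = 2*1
so gcd(186, 23) = 1.
Back-substitute for Bézout coefficients:
  1 = 23 - 11*2
  ... = 186*(-11) + 23*(89)
Scale by -86: particular solution (946, -7654); reduce x mod 23: (3, -28).
General solution: x = 3 + 23t, y = -28 - 186t for integer t.
64 ≤ 3 + 23t ≤ 220 gives t ∈ [3, 9], which is 7 values.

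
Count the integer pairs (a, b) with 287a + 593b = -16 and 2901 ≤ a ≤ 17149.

24

gcd(593, 287) = 1.
By Bézout, 287·(-281) + 593·(136) = 1.
Particular solution: (345, -167).
General solution: a = 345 + 593t, b = -167 - 287t for integer t.
2901 ≤ 345 + 593t ≤ 17149 gives t ∈ [5, 28], which is 24 values.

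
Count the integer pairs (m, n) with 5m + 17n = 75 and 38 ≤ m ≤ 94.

3

gcd(17, 5) = 1  (17 = 3×5 + 2, 5 = 2×2 + 1, 2 = 2×1).
Back-substituting, 5×(7) + 17×(-2) = 1.
Scale by 75: particular solution (525, -150); reduce m mod 17: (15, 0).
General solution: m = 15 + 17t, n = 0 - 5t for integer t.
38 ≤ 15 + 17t ≤ 94 gives t ∈ [2, 4], which is 3 values.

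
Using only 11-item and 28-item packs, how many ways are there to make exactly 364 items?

2

Need nonnegative integers with 11j + 28k = 364.
gcd(11, 28) = 1, and 11·(-5) + 28·(2) = 1.
So (j₀, k₀) = (-1820, 728); general j = -1820 + 28t, k = 728 - 11t.
j ≥ 0 ⇒ t ≥ 65; k ≥ 0 ⇒ t ≤ 66. That's 2 values of t.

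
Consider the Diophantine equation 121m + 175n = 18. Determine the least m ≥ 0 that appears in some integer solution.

gcd(175, 121):
  175 = 1*121 + 54
  121 = 2*54 + 13
  54 = 4*13 + 2
  13 = 6*2 + 1
  2 = 2*1
so gcd(175, 121) = 1.
1 divides 18, so solutions exist.
Back-substitute for Bézout coefficients:
  1 = 13 - 6*2
  ... = 121*(81) + 175*(-56)
Scale by 18/1 = 18: (m₀, n₀) = (1458, -1008).
General solution: m = 1458 + 175t, n = -1008 - 121t for integer t.
m ≥ 0: smallest is 1458 mod 175 = 58 (at t = -8), with n = -40.

58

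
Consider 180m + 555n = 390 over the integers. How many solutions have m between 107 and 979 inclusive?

24

gcd(555, 180) = 15  (555 = 3·180 + 15, 180 = 12·15).
Back-substituting, 180·(-3) + 555·(1) = 15.
Scale by 26: particular solution (-78, 26); reduce m mod 37: (33, -10).
General solution: m = 33 + 37t, n = -10 - 12t for integer t.
107 ≤ 33 + 37t ≤ 979 gives t ∈ [2, 25], which is 24 values.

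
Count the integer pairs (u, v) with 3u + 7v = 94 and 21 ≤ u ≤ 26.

1

gcd(7, 3) = 1.
By Bézout, 3·(-2) + 7·(1) = 1.
Particular solution: (1, 13).
General solution: u = 1 + 7t, v = 13 - 3t for integer t.
21 ≤ 1 + 7t ≤ 26 gives t ∈ [3, 3], which is 1 value.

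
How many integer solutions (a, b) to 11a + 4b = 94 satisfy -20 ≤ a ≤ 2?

6

gcd(11, 4) = 1.
By Bézout, 11·(-1) + 4·(3) = 1.
Particular solution: (2, 18).
General solution: a = 2 + 4t, b = 18 - 11t for integer t.
-20 ≤ 2 + 4t ≤ 2 gives t ∈ [-5, 0], which is 6 values.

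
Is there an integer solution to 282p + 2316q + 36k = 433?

gcd(2316, 282) = 6  (2316 = 8·282 + 60, 282 = 4·60 + 42, 60 = 1·42 + 18, 42 = 2·18 + 6, 18 = 3·6).
gcd(6, 36) = 6.
6 does not divide 433 (remainder 1), so no integer solutions.

no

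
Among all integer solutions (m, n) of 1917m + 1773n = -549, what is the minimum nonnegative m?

107

gcd(1917, 1773) = 9.
9 divides -549, so solutions exist.
By Bézout, 1917·(37) + 1773·(-40) = 9.
Scale by -549/9 = -61: (m₀, n₀) = (-2257, 2440).
General solution: m = -2257 + 197t, n = 2440 - 213t for integer t.
m ≥ 0: smallest is -2257 mod 197 = 107 (at t = 12), with n = -116.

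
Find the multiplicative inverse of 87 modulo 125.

23

gcd(125, 87):
  125 = 1×87 + 38
  87 = 2×38 + 11
  38 = 3×11 + 5
  11 = 2×5 + 1
  5 = 5×1
so gcd(125, 87) = 1.
Back-substitute for Bézout coefficients:
  1 = 11 - 2×5
  ... = 87×(23) + 125×(-16)
So 87×23 ≡ 1 (mod 125), and 23 mod 125 = 23.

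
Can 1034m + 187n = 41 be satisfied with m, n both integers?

no

gcd(1034, 187) = 11  (1034 = 5·187 + 99, 187 = 1·99 + 88, 99 = 1·88 + 11, 88 = 8·11).
11 does not divide 41 (remainder 8), so no integer solutions.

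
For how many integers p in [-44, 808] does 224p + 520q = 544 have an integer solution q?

14

gcd(520, 224) = 8.
By Bézout, 224×(7) + 520×(-3) = 8.
Particular solution: (21, -8).
General solution: p = 21 + 65t, q = -8 - 28t for integer t.
-44 ≤ 21 + 65t ≤ 808 gives t ∈ [-1, 12], which is 14 values.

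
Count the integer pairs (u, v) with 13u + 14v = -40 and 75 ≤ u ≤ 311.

17

gcd(14, 13) = 1  (14 = 1·13 + 1, 13 = 13·1).
Back-substituting, 13·(-1) + 14·(1) = 1.
Scale by -40: particular solution (40, -40); reduce u mod 14: (12, -14).
General solution: u = 12 + 14t, v = -14 - 13t for integer t.
75 ≤ 12 + 14t ≤ 311 gives t ∈ [5, 21], which is 17 values.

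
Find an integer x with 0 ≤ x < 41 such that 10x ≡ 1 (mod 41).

gcd(41, 10) = 1  (41 = 4*10 + 1, 10 = 10*1).
Back-substituting, 10*(-4) + 41*(1) = 1.
So 10*-4 ≡ 1 (mod 41), and -4 mod 41 = 37.

37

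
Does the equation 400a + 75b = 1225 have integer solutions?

yes

gcd(400, 75) = 25  (400 = 5*75 + 25, 75 = 3*25).
25 divides 1225, so integer solutions exist.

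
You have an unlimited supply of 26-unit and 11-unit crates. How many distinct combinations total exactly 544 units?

2

Need nonnegative integers with 26j + 11k = 544.
gcd(26, 11) = 1, and 26·(3) + 11·(-7) = 1.
So (j₀, k₀) = (1632, -3808); general j = 1632 + 11t, k = -3808 - 26t.
j ≥ 0 ⇒ t ≥ -148; k ≥ 0 ⇒ t ≤ -147. That's 2 values of t.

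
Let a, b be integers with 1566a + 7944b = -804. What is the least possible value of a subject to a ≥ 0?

gcd(7944, 1566):
  7944 = 5×1566 + 114
  1566 = 13×114 + 84
  114 = 1×84 + 30
  84 = 2×30 + 24
  30 = 1×24 + 6
  24 = 4×6
so gcd(7944, 1566) = 6.
6 divides -804, so solutions exist.
Back-substitute for Bézout coefficients:
  6 = 30 - 1×24
  ... = 1566×(-279) + 7944×(55)
Scale by -804/6 = -134: (a₀, b₀) = (37386, -7370).
General solution: a = 37386 + 1324t, b = -7370 - 261t for integer t.
a ≥ 0: smallest is 37386 mod 1324 = 314 (at t = -28), with b = -62.

314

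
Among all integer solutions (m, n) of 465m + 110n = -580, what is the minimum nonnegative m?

gcd(465, 110) = 5.
5 divides -580, so solutions exist.
By Bézout, 465×(9) + 110×(-38) = 5.
Scale by -580/5 = -116: (m₀, n₀) = (-1044, 4408).
General solution: m = -1044 + 22t, n = 4408 - 93t for integer t.
m ≥ 0: smallest is -1044 mod 22 = 12 (at t = 48), with n = -56.

12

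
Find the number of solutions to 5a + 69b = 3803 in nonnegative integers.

gcd(69, 5):
  69 = 13·5 + 4
  5 = 1·4 + 1
  4 = 4·1
so gcd(69, 5) = 1.
Back-substitute for Bézout coefficients:
  1 = 5 - 1·4
  ... = 5·(14) + 69·(-1)
Scale by 3803: one solution is (53242, -3803). Reduce a mod 69: (43, 52).
General: a = 43 + 69t, b = 52 - 5t.
a ≥ 0 ⇒ t ≥ 0; b ≥ 0 ⇒ t ≤ 10. So t ∈ [0, 10]: 11 solutions.

11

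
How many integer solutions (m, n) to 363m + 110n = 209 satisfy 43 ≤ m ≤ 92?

5

gcd(363, 110) = 11  (363 = 3·110 + 33, 110 = 3·33 + 11, 33 = 3·11).
Back-substituting, 363·(-3) + 110·(10) = 11.
Scale by 19: particular solution (-57, 190); reduce m mod 10: (3, -8).
General solution: m = 3 + 10t, n = -8 - 33t for integer t.
43 ≤ 3 + 10t ≤ 92 gives t ∈ [4, 8], which is 5 values.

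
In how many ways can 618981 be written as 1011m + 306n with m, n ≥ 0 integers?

gcd(1011, 306) = 3.
By Bézout, 1011*(-23) + 306*(76) = 3.
One solution: (29, 1927).
General: m = 29 + 102t, n = 1927 - 337t.
m ≥ 0 ⇒ t ≥ 0; n ≥ 0 ⇒ t ≤ 5. So t ∈ [0, 5]: 6 solutions.

6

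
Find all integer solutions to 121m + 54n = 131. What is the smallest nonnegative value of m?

gcd(121, 54):
  121 = 2*54 + 13
  54 = 4*13 + 2
  13 = 6*2 + 1
  2 = 2*1
so gcd(121, 54) = 1.
1 divides 131, so solutions exist.
Back-substitute for Bézout coefficients:
  1 = 13 - 6*2
  ... = 121*(25) + 54*(-56)
Scale by 131/1 = 131: (m₀, n₀) = (3275, -7336).
General solution: m = 3275 + 54t, n = -7336 - 121t for integer t.
m ≥ 0: smallest is 3275 mod 54 = 35 (at t = -60), with n = -76.

35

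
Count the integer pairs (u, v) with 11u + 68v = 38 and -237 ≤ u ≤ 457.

gcd(68, 11):
  68 = 6×11 + 2
  11 = 5×2 + 1
  2 = 2×1
so gcd(68, 11) = 1.
Back-substitute for Bézout coefficients:
  1 = 11 - 5×2
  ... = 11×(31) + 68×(-5)
Scale by 38: particular solution (1178, -190); reduce u mod 68: (22, -3).
General solution: u = 22 + 68t, v = -3 - 11t for integer t.
-237 ≤ 22 + 68t ≤ 457 gives t ∈ [-3, 6], which is 10 values.

10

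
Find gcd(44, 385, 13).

1

gcd(385, 44):
  385 = 8×44 + 33
  44 = 1×33 + 11
  33 = 3×11
so gcd(385, 44) = 11.
gcd(11, 13) = 1.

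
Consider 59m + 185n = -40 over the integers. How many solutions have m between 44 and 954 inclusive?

gcd(185, 59) = 1.
By Bézout, 59*(69) + 185*(-22) = 1.
Particular solution: (15, -5).
General solution: m = 15 + 185t, n = -5 - 59t for integer t.
44 ≤ 15 + 185t ≤ 954 gives t ∈ [1, 5], which is 5 values.

5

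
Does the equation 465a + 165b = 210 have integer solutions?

gcd(465, 165):
  465 = 2·165 + 135
  165 = 1·135 + 30
  135 = 4·30 + 15
  30 = 2·15
so gcd(465, 165) = 15.
15 divides 210, so integer solutions exist.

yes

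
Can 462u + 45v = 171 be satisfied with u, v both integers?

yes

gcd(462, 45) = 3  (462 = 10·45 + 12, 45 = 3·12 + 9, 12 = 1·9 + 3, 9 = 3·3).
3 divides 171, so integer solutions exist.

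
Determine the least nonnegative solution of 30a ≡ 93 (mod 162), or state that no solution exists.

no solution

gcd(162, 30):
  162 = 5·30 + 12
  30 = 2·12 + 6
  12 = 2·6
so gcd(162, 30) = 6.
6 does not divide 93, so the congruence has no solution.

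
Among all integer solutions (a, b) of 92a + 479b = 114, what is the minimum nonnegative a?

449

gcd(479, 92) = 1.
1 divides 114, so solutions exist.
By Bézout, 92·(151) + 479·(-29) = 1.
Scale by 114/1 = 114: (a₀, b₀) = (17214, -3306).
General solution: a = 17214 + 479t, b = -3306 - 92t for integer t.
a ≥ 0: smallest is 17214 mod 479 = 449 (at t = -35), with b = -86.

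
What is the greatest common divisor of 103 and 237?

gcd(237, 103) = 1  (237 = 2×103 + 31, 103 = 3×31 + 10, 31 = 3×10 + 1, 10 = 10×1).

1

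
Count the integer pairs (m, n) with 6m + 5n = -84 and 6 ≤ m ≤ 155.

gcd(6, 5):
  6 = 1*5 + 1
  5 = 5*1
so gcd(6, 5) = 1.
Back-substitute for Bézout coefficients:
  1 = 6 - 1*5
  ... = 6*(1) + 5*(-1)
Scale by -84: particular solution (-84, 84); reduce m mod 5: (1, -18).
General solution: m = 1 + 5t, n = -18 - 6t for integer t.
6 ≤ 1 + 5t ≤ 155 gives t ∈ [1, 30], which is 30 values.

30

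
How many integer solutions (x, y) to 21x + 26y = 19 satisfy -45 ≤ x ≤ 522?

gcd(26, 21) = 1  (26 = 1*21 + 5, 21 = 4*5 + 1, 5 = 5*1).
Back-substituting, 21*(5) + 26*(-4) = 1.
Scale by 19: particular solution (95, -76); reduce x mod 26: (17, -13).
General solution: x = 17 + 26t, y = -13 - 21t for integer t.
-45 ≤ 17 + 26t ≤ 522 gives t ∈ [-2, 19], which is 22 values.

22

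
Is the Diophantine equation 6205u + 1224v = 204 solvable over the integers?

yes

gcd(6205, 1224) = 17  (6205 = 5*1224 + 85, 1224 = 14*85 + 34, 85 = 2*34 + 17, 34 = 2*17).
17 divides 204, so integer solutions exist.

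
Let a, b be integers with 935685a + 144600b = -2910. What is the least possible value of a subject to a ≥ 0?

7994

gcd(935685, 144600):
  935685 = 6*144600 + 68085
  144600 = 2*68085 + 8430
  68085 = 8*8430 + 645
  8430 = 13*645 + 45
  645 = 14*45 + 15
  45 = 3*15
so gcd(935685, 144600) = 15.
15 divides -2910, so solutions exist.
Back-substitute for Bézout coefficients:
  15 = 645 - 14*45
  ... = 935685*(3139) + 144600*(-20312)
Scale by -2910/15 = -194: (a₀, b₀) = (-608966, 3940528).
General solution: a = -608966 + 9640t, b = 3940528 - 62379t for integer t.
a ≥ 0: smallest is -608966 mod 9640 = 7994 (at t = 64), with b = -51728.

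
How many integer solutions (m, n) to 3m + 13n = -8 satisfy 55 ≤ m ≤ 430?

gcd(13, 3):
  13 = 4×3 + 1
  3 = 3×1
so gcd(13, 3) = 1.
Back-substitute for Bézout coefficients:
  1 = 13 - 4×3
  ... = 3×(-4) + 13×(1)
Scale by -8: particular solution (32, -8); reduce m mod 13: (6, -2).
General solution: m = 6 + 13t, n = -2 - 3t for integer t.
55 ≤ 6 + 13t ≤ 430 gives t ∈ [4, 32], which is 29 values.

29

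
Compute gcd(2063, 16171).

gcd(16171, 2063):
  16171 = 7×2063 + 1730
  2063 = 1×1730 + 333
  1730 = 5×333 + 65
  333 = 5×65 + 8
  65 = 8×8 + 1
  8 = 8×1
so gcd(16171, 2063) = 1.

1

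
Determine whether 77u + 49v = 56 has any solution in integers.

gcd(77, 49):
  77 = 1·49 + 28
  49 = 1·28 + 21
  28 = 1·21 + 7
  21 = 3·7
so gcd(77, 49) = 7.
7 divides 56, so integer solutions exist.

yes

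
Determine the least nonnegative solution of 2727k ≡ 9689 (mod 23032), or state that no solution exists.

gcd(23032, 2727) = 1  (23032 = 8*2727 + 1216, 2727 = 2*1216 + 295, 1216 = 4*295 + 36, 295 = 8*36 + 7, 36 = 5*7 + 1, 7 = 7*1).
1 divides 9689, so solutions exist.
Back-substituting, 2727*(-3201) + 23032*(379) = 1.
So 2727*(-3201) ≡ 1 (mod 23032); multiply by 9689: k ≡ -31014489 (mod 23032).
Smallest nonnegative: k = -31014489 mod 23032 = 9615.

9615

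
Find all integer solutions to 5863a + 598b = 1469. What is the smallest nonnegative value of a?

gcd(5863, 598):
  5863 = 9·598 + 481
  598 = 1·481 + 117
  481 = 4·117 + 13
  117 = 9·13
so gcd(5863, 598) = 13.
13 divides 1469, so solutions exist.
Back-substitute for Bézout coefficients:
  13 = 481 - 4·117
  ... = 5863·(5) + 598·(-49)
Scale by 1469/13 = 113: (a₀, b₀) = (565, -5537).
General solution: a = 565 + 46t, b = -5537 - 451t for integer t.
a ≥ 0: smallest is 565 mod 46 = 13 (at t = -12), with b = -125.

13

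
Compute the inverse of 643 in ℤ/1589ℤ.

gcd(1589, 643) = 1.
By Bézout, 643×(-687) + 1589×(278) = 1.
So 643×-687 ≡ 1 (mod 1589), and -687 mod 1589 = 902.

902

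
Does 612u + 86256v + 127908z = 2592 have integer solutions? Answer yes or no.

yes

gcd(86256, 612) = 36  (86256 = 140*612 + 576, 612 = 1*576 + 36, 576 = 16*36).
gcd(36, 127908) = 36.
36 divides 2592, so integer solutions exist.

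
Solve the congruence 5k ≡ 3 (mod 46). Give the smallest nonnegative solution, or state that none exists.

gcd(46, 5):
  46 = 9*5 + 1
  5 = 5*1
so gcd(46, 5) = 1.
1 divides 3, so solutions exist.
Back-substitute for Bézout coefficients:
  1 = 46 - 9*5
  ... = 5*(-9) + 46*(1)
So 5*(-9) ≡ 1 (mod 46); multiply by 3: k ≡ -27 (mod 46).
Smallest nonnegative: k = -27 mod 46 = 19.

19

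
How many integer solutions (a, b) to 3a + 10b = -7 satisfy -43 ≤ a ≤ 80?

gcd(10, 3) = 1.
By Bézout, 3×(-3) + 10×(1) = 1.
Particular solution: (1, -1).
General solution: a = 1 + 10t, b = -1 - 3t for integer t.
-43 ≤ 1 + 10t ≤ 80 gives t ∈ [-4, 7], which is 12 values.

12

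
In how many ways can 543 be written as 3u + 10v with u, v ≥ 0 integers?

19

gcd(10, 3):
  10 = 3·3 + 1
  3 = 3·1
so gcd(10, 3) = 1.
Back-substitute for Bézout coefficients:
  1 = 10 - 3·3
  ... = 3·(-3) + 10·(1)
Scale by 543: one solution is (-1629, 543). Reduce u mod 10: (1, 54).
General: u = 1 + 10t, v = 54 - 3t.
u ≥ 0 ⇒ t ≥ 0; v ≥ 0 ⇒ t ≤ 18. So t ∈ [0, 18]: 19 solutions.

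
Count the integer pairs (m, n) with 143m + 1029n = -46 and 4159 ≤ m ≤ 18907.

14

gcd(1029, 143):
  1029 = 7·143 + 28
  143 = 5·28 + 3
  28 = 9·3 + 1
  3 = 3·1
so gcd(1029, 143) = 1.
Back-substitute for Bézout coefficients:
  1 = 28 - 9·3
  ... = 143·(-331) + 1029·(46)
Scale by -46: particular solution (15226, -2116); reduce m mod 1029: (820, -114).
General solution: m = 820 + 1029t, n = -114 - 143t for integer t.
4159 ≤ 820 + 1029t ≤ 18907 gives t ∈ [4, 17], which is 14 values.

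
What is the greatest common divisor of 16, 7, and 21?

gcd(16, 7) = 1.
gcd(1, 21) = 1.

1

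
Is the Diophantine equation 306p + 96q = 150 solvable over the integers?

gcd(306, 96):
  306 = 3*96 + 18
  96 = 5*18 + 6
  18 = 3*6
so gcd(306, 96) = 6.
6 divides 150, so integer solutions exist.

yes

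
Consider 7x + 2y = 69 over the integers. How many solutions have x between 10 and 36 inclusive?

gcd(7, 2):
  7 = 3*2 + 1
  2 = 2*1
so gcd(7, 2) = 1.
Back-substitute for Bézout coefficients:
  1 = 7 - 3*2
  ... = 7*(1) + 2*(-3)
Scale by 69: particular solution (69, -207); reduce x mod 2: (1, 31).
General solution: x = 1 + 2t, y = 31 - 7t for integer t.
10 ≤ 1 + 2t ≤ 36 gives t ∈ [5, 17], which is 13 values.

13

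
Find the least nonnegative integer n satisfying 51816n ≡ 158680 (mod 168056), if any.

10719

gcd(168056, 51816) = 8.
8 divides 158680, so solutions exist.
By Bézout, 51816×(-9957) + 168056×(3070) = 8.
So 51816×(-9957) ≡ 8 (mod 168056); multiply by 19835: n ≡ -197497095 (mod 21007).
Smallest nonnegative: n = -197497095 mod 21007 = 10719.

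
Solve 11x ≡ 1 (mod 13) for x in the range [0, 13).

gcd(13, 11) = 1.
By Bézout, 11×(6) + 13×(-5) = 1.
So 11×6 ≡ 1 (mod 13), and 6 mod 13 = 6.

6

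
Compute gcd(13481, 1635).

1

gcd(13481, 1635):
  13481 = 8·1635 + 401
  1635 = 4·401 + 31
  401 = 12·31 + 29
  31 = 1·29 + 2
  29 = 14·2 + 1
  2 = 2·1
so gcd(13481, 1635) = 1.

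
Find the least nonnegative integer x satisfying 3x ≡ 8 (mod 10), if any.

gcd(10, 3) = 1.
1 divides 8, so solutions exist.
By Bézout, 3·(-3) + 10·(1) = 1.
So 3·(-3) ≡ 1 (mod 10); multiply by 8: x ≡ -24 (mod 10).
Smallest nonnegative: x = -24 mod 10 = 6.

6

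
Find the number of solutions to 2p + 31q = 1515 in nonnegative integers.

24

gcd(31, 2) = 1.
By Bézout, 2·(-15) + 31·(1) = 1.
One solution: (29, 47).
General: p = 29 + 31t, q = 47 - 2t.
p ≥ 0 ⇒ t ≥ 0; q ≥ 0 ⇒ t ≤ 23. So t ∈ [0, 23]: 24 solutions.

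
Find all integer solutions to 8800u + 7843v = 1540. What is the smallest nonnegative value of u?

18

gcd(8800, 7843):
  8800 = 1*7843 + 957
  7843 = 8*957 + 187
  957 = 5*187 + 22
  187 = 8*22 + 11
  22 = 2*11
so gcd(8800, 7843) = 11.
11 divides 1540, so solutions exist.
Back-substitute for Bézout coefficients:
  11 = 187 - 8*22
  ... = 8800*(-336) + 7843*(377)
Scale by 1540/11 = 140: (u₀, v₀) = (-47040, 52780).
General solution: u = -47040 + 713t, v = 52780 - 800t for integer t.
u ≥ 0: smallest is -47040 mod 713 = 18 (at t = 66), with v = -20.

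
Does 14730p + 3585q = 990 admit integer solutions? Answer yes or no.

gcd(14730, 3585) = 15  (14730 = 4*3585 + 390, 3585 = 9*390 + 75, 390 = 5*75 + 15, 75 = 5*15).
15 divides 990, so integer solutions exist.

yes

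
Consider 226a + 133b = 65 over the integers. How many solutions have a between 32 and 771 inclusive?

gcd(226, 133) = 1.
By Bézout, 226·(-10) + 133·(17) = 1.
Particular solution: (15, -25).
General solution: a = 15 + 133t, b = -25 - 226t for integer t.
32 ≤ 15 + 133t ≤ 771 gives t ∈ [1, 5], which is 5 values.

5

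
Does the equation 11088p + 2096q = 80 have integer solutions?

yes

gcd(11088, 2096) = 16.
16 divides 80, so integer solutions exist.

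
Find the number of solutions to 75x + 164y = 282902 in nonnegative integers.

gcd(164, 75) = 1.
By Bézout, 75·(35) + 164·(-16) = 1.
One solution: (70, 1693).
General: x = 70 + 164t, y = 1693 - 75t.
x ≥ 0 ⇒ t ≥ 0; y ≥ 0 ⇒ t ≤ 22. So t ∈ [0, 22]: 23 solutions.

23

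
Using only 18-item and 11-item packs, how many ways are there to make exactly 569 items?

Need nonnegative integers with 18j + 11k = 569.
gcd(18, 11) = 1, and 18·(-3) + 11·(5) = 1.
So (j₀, k₀) = (-1707, 2845); general j = -1707 + 11t, k = 2845 - 18t.
j ≥ 0 ⇒ t ≥ 156; k ≥ 0 ⇒ t ≤ 158. That's 3 values of t.

3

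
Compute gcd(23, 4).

1

gcd(23, 4):
  23 = 5*4 + 3
  4 = 1*3 + 1
  3 = 3*1
so gcd(23, 4) = 1.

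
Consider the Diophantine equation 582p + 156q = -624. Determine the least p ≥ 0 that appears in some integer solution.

0

gcd(582, 156) = 6  (582 = 3*156 + 114, 156 = 1*114 + 42, 114 = 2*42 + 30, 42 = 1*30 + 12, 30 = 2*12 + 6, 12 = 2*6).
6 divides -624, so solutions exist.
Back-substituting, 582*(11) + 156*(-41) = 6.
Scale by -624/6 = -104: (p₀, q₀) = (-1144, 4264).
General solution: p = -1144 + 26t, q = 4264 - 97t for integer t.
p ≥ 0: smallest is -1144 mod 26 = 0 (at t = 44), with q = -4.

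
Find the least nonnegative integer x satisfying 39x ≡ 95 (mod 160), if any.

gcd(160, 39) = 1.
1 divides 95, so solutions exist.
By Bézout, 39*(-41) + 160*(10) = 1.
So 39*(-41) ≡ 1 (mod 160); multiply by 95: x ≡ -3895 (mod 160).
Smallest nonnegative: x = -3895 mod 160 = 105.

105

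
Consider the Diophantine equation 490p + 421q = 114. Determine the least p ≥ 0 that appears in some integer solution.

gcd(490, 421) = 1.
1 divides 114, so solutions exist.
By Bézout, 490·(-61) + 421·(71) = 1.
Scale by 114/1 = 114: (p₀, q₀) = (-6954, 8094).
General solution: p = -6954 + 421t, q = 8094 - 490t for integer t.
p ≥ 0: smallest is -6954 mod 421 = 203 (at t = 17), with q = -236.

203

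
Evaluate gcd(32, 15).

1

gcd(32, 15) = 1  (32 = 2·15 + 2, 15 = 7·2 + 1, 2 = 2·1).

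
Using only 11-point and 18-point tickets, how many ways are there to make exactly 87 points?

1

Need nonnegative integers with 11j + 18k = 87.
gcd(11, 18) = 1, and 11·(5) + 18·(-3) = 1.
So (j₀, k₀) = (435, -261); general j = 435 + 18t, k = -261 - 11t.
j ≥ 0 ⇒ t ≥ -24; k ≥ 0 ⇒ t ≤ -24. That's 1 value of t.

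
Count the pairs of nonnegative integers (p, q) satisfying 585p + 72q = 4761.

1

gcd(585, 72) = 9  (585 = 8*72 + 9, 72 = 8*9).
Back-substituting, 585*(1) + 72*(-8) = 9.
Scale by 529: one solution is (529, -4232). Reduce p mod 8: (1, 58).
General: p = 1 + 8t, q = 58 - 65t.
p ≥ 0 ⇒ t ≥ 0; q ≥ 0 ⇒ t ≤ 0. So t ∈ [0, 0]: 1 solution.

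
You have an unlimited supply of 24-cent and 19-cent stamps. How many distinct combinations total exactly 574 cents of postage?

Need nonnegative integers with 24j + 19k = 574.
gcd(24, 19) = 1, and 24·(4) + 19·(-5) = 1.
So (j₀, k₀) = (2296, -2870); general j = 2296 + 19t, k = -2870 - 24t.
j ≥ 0 ⇒ t ≥ -120; k ≥ 0 ⇒ t ≤ -120. That's 1 value of t.

1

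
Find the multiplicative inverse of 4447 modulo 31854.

25615

gcd(31854, 4447) = 1  (31854 = 7*4447 + 725, 4447 = 6*725 + 97, 725 = 7*97 + 46, 97 = 2*46 + 5, 46 = 9*5 + 1, 5 = 5*1).
Back-substituting, 4447*(-6239) + 31854*(871) = 1.
So 4447*-6239 ≡ 1 (mod 31854), and -6239 mod 31854 = 25615.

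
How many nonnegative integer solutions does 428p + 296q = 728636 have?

gcd(428, 296) = 4.
By Bézout, 428*(9) + 296*(-13) = 4.
One solution: (35, 2411).
General: p = 35 + 74t, q = 2411 - 107t.
p ≥ 0 ⇒ t ≥ 0; q ≥ 0 ⇒ t ≤ 22. So t ∈ [0, 22]: 23 solutions.

23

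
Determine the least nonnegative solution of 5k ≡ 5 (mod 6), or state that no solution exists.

1

gcd(6, 5) = 1  (6 = 1×5 + 1, 5 = 5×1).
1 divides 5, so solutions exist.
Back-substituting, 5×(-1) + 6×(1) = 1.
So 5×(-1) ≡ 1 (mod 6); multiply by 5: k ≡ -5 (mod 6).
Smallest nonnegative: k = -5 mod 6 = 1.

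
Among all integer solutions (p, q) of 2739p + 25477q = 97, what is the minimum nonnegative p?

gcd(25477, 2739):
  25477 = 9·2739 + 826
  2739 = 3·826 + 261
  826 = 3·261 + 43
  261 = 6·43 + 3
  43 = 14·3 + 1
  3 = 3·1
so gcd(25477, 2739) = 1.
1 divides 97, so solutions exist.
Back-substitute for Bézout coefficients:
  1 = 43 - 14·3
  ... = 2739·(-8297) + 25477·(892)
Scale by 97/1 = 97: (p₀, q₀) = (-804809, 86524).
General solution: p = -804809 + 25477t, q = 86524 - 2739t for integer t.
p ≥ 0: smallest is -804809 mod 25477 = 10455 (at t = 32), with q = -1124.

10455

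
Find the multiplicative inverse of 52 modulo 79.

38

gcd(79, 52):
  79 = 1*52 + 27
  52 = 1*27 + 25
  27 = 1*25 + 2
  25 = 12*2 + 1
  2 = 2*1
so gcd(79, 52) = 1.
Back-substitute for Bézout coefficients:
  1 = 25 - 12*2
  ... = 52*(38) + 79*(-25)
So 52*38 ≡ 1 (mod 79), and 38 mod 79 = 38.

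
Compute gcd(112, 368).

16

gcd(368, 112):
  368 = 3*112 + 32
  112 = 3*32 + 16
  32 = 2*16
so gcd(368, 112) = 16.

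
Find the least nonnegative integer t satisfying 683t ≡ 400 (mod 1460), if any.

gcd(1460, 683) = 1.
1 divides 400, so solutions exist.
By Bézout, 683×(-233) + 1460×(109) = 1.
So 683×(-233) ≡ 1 (mod 1460); multiply by 400: t ≡ -93200 (mod 1460).
Smallest nonnegative: t = -93200 mod 1460 = 240.

240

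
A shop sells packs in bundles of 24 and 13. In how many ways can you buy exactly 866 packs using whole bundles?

3

Need nonnegative integers with 24j + 13k = 866.
gcd(24, 13) = 1, and 24·(6) + 13·(-11) = 1.
So (j₀, k₀) = (5196, -9526); general j = 5196 + 13t, k = -9526 - 24t.
j ≥ 0 ⇒ t ≥ -399; k ≥ 0 ⇒ t ≤ -397. That's 3 values of t.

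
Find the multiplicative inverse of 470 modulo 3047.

gcd(3047, 470) = 1  (3047 = 6×470 + 227, 470 = 2×227 + 16, 227 = 14×16 + 3, 16 = 5×3 + 1, 3 = 3×1).
Back-substituting, 470×(953) + 3047×(-147) = 1.
So 470×953 ≡ 1 (mod 3047), and 953 mod 3047 = 953.

953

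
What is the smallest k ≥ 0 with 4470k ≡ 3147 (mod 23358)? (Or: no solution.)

no solution

gcd(23358, 4470) = 6  (23358 = 5×4470 + 1008, 4470 = 4×1008 + 438, 1008 = 2×438 + 132, 438 = 3×132 + 42, 132 = 3×42 + 6, 42 = 7×6).
6 does not divide 3147, so the congruence has no solution.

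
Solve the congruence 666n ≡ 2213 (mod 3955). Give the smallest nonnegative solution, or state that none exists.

3893

gcd(3955, 666):
  3955 = 5×666 + 625
  666 = 1×625 + 41
  625 = 15×41 + 10
  41 = 4×10 + 1
  10 = 10×1
so gcd(3955, 666) = 1.
1 divides 2213, so solutions exist.
Back-substitute for Bézout coefficients:
  1 = 41 - 4×10
  ... = 666×(386) + 3955×(-65)
So 666×(386) ≡ 1 (mod 3955); multiply by 2213: n ≡ 854218 (mod 3955).
Smallest nonnegative: n = 854218 mod 3955 = 3893.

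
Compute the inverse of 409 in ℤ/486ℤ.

385

gcd(486, 409) = 1.
By Bézout, 409·(-101) + 486·(85) = 1.
So 409·-101 ≡ 1 (mod 486), and -101 mod 486 = 385.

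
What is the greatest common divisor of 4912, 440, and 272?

gcd(4912, 440) = 8.
gcd(8, 272) = 8.

8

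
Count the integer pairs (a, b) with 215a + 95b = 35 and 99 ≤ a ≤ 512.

gcd(215, 95) = 5.
By Bézout, 215*(4) + 95*(-9) = 5.
Particular solution: (9, -20).
General solution: a = 9 + 19t, b = -20 - 43t for integer t.
99 ≤ 9 + 19t ≤ 512 gives t ∈ [5, 26], which is 22 values.

22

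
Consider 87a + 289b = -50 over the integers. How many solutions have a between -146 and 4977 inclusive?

18

gcd(289, 87):
  289 = 3*87 + 28
  87 = 3*28 + 3
  28 = 9*3 + 1
  3 = 3*1
so gcd(289, 87) = 1.
Back-substitute for Bézout coefficients:
  1 = 28 - 9*3
  ... = 87*(-93) + 289*(28)
Scale by -50: particular solution (4650, -1400); reduce a mod 289: (26, -8).
General solution: a = 26 + 289t, b = -8 - 87t for integer t.
-146 ≤ 26 + 289t ≤ 4977 gives t ∈ [0, 17], which is 18 values.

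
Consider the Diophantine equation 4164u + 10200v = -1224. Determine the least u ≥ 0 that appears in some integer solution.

34

gcd(10200, 4164):
  10200 = 2×4164 + 1872
  4164 = 2×1872 + 420
  1872 = 4×420 + 192
  420 = 2×192 + 36
  192 = 5×36 + 12
  36 = 3×12
so gcd(10200, 4164) = 12.
12 divides -1224, so solutions exist.
Back-substitute for Bézout coefficients:
  12 = 192 - 5×36
  ... = 4164×(-267) + 10200×(109)
Scale by -1224/12 = -102: (u₀, v₀) = (27234, -11118).
General solution: u = 27234 + 850t, v = -11118 - 347t for integer t.
u ≥ 0: smallest is 27234 mod 850 = 34 (at t = -32), with v = -14.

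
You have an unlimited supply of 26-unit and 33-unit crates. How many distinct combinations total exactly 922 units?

1

Need nonnegative integers with 26j + 33k = 922.
gcd(26, 33) = 1, and 26·(14) + 33·(-11) = 1.
So (j₀, k₀) = (12908, -10142); general j = 12908 + 33t, k = -10142 - 26t.
j ≥ 0 ⇒ t ≥ -391; k ≥ 0 ⇒ t ≤ -391. That's 1 value of t.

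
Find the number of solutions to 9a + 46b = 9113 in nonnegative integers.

22

gcd(46, 9) = 1.
By Bézout, 9·(-5) + 46·(1) = 1.
One solution: (21, 194).
General: a = 21 + 46t, b = 194 - 9t.
a ≥ 0 ⇒ t ≥ 0; b ≥ 0 ⇒ t ≤ 21. So t ∈ [0, 21]: 22 solutions.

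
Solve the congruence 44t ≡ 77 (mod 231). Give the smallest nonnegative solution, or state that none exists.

7

gcd(231, 44):
  231 = 5×44 + 11
  44 = 4×11
so gcd(231, 44) = 11.
11 divides 77, so solutions exist.
Back-substitute for Bézout coefficients:
  11 = 231 - 5×44
  ... = 44×(-5) + 231×(1)
So 44×(-5) ≡ 11 (mod 231); multiply by 7: t ≡ -35 (mod 21).
Smallest nonnegative: t = -35 mod 21 = 7.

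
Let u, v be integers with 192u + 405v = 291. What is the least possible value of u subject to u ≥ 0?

gcd(405, 192) = 3  (405 = 2×192 + 21, 192 = 9×21 + 3, 21 = 7×3).
3 divides 291, so solutions exist.
Back-substituting, 192×(19) + 405×(-9) = 3.
Scale by 291/3 = 97: (u₀, v₀) = (1843, -873).
General solution: u = 1843 + 135t, v = -873 - 64t for integer t.
u ≥ 0: smallest is 1843 mod 135 = 88 (at t = -13), with v = -41.

88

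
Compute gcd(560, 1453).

gcd(1453, 560) = 1  (1453 = 2×560 + 333, 560 = 1×333 + 227, 333 = 1×227 + 106, 227 = 2×106 + 15, 106 = 7×15 + 1, 15 = 15×1).

1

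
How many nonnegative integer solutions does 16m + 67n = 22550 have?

gcd(67, 16) = 1  (67 = 4×16 + 3, 16 = 5×3 + 1, 3 = 3×1).
Back-substituting, 16×(21) + 67×(-5) = 1.
Scale by 22550: one solution is (473550, -112750). Reduce m mod 67: (61, 322).
General: m = 61 + 67t, n = 322 - 16t.
m ≥ 0 ⇒ t ≥ 0; n ≥ 0 ⇒ t ≤ 20. So t ∈ [0, 20]: 21 solutions.

21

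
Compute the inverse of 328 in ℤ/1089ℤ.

1006

gcd(1089, 328):
  1089 = 3*328 + 105
  328 = 3*105 + 13
  105 = 8*13 + 1
  13 = 13*1
so gcd(1089, 328) = 1.
Back-substitute for Bézout coefficients:
  1 = 105 - 8*13
  ... = 328*(-83) + 1089*(25)
So 328*-83 ≡ 1 (mod 1089), and -83 mod 1089 = 1006.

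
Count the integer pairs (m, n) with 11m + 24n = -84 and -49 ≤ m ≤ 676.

gcd(24, 11):
  24 = 2×11 + 2
  11 = 5×2 + 1
  2 = 2×1
so gcd(24, 11) = 1.
Back-substitute for Bézout coefficients:
  1 = 11 - 5×2
  ... = 11×(11) + 24×(-5)
Scale by -84: particular solution (-924, 420); reduce m mod 24: (12, -9).
General solution: m = 12 + 24t, n = -9 - 11t for integer t.
-49 ≤ 12 + 24t ≤ 676 gives t ∈ [-2, 27], which is 30 values.

30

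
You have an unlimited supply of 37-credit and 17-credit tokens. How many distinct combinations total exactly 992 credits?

2

Need nonnegative integers with 37j + 17k = 992.
gcd(37, 17) = 1, and 37·(6) + 17·(-13) = 1.
So (j₀, k₀) = (5952, -12896); general j = 5952 + 17t, k = -12896 - 37t.
j ≥ 0 ⇒ t ≥ -350; k ≥ 0 ⇒ t ≤ -349. That's 2 values of t.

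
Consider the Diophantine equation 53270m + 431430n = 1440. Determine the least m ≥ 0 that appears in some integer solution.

4746

gcd(431430, 53270) = 10.
10 divides 1440, so solutions exist.
By Bézout, 53270×(3029) + 431430×(-374) = 10.
Scale by 1440/10 = 144: (m₀, n₀) = (436176, -53856).
General solution: m = 436176 + 43143t, n = -53856 - 5327t for integer t.
m ≥ 0: smallest is 436176 mod 43143 = 4746 (at t = -10), with n = -586.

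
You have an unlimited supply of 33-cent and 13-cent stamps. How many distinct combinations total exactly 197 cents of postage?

1

Need nonnegative integers with 33j + 13k = 197.
gcd(33, 13) = 1, and 33·(2) + 13·(-5) = 1.
So (j₀, k₀) = (394, -985); general j = 394 + 13t, k = -985 - 33t.
j ≥ 0 ⇒ t ≥ -30; k ≥ 0 ⇒ t ≤ -30. That's 1 value of t.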